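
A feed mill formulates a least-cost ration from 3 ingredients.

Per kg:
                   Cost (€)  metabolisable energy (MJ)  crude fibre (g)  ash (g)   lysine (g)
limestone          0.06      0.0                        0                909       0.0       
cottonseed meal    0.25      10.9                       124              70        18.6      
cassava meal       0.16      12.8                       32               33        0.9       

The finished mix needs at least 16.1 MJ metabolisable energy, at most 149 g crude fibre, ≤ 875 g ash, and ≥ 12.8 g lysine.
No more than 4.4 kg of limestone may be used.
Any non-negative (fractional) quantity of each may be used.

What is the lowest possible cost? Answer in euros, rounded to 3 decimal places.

€0.276

Let x1 = kg of limestone, x2 = kg of cottonseed meal, x3 = kg of cassava meal.
Minimise 0.06x1 + 0.25x2 + 0.16x3 with:
  10.9x2 + 12.8x3 ≥ 16.1   (metabolisable energy)
  124x2 + 32x3 ≤ 149   (crude fibre)
  909x1 + 70x2 + 33x3 ≤ 875   (ash)
  18.6x2 + 0.9x3 ≥ 12.8   (lysine)
  x1 ≤ 4.4
  x1, x2, x3 ≥ 0.
The cheapest feasible vertex uses only cottonseed meal, cassava meal; limestone is not used. Binding constraints: metabolisable energy and lysine.
So cottonseed meal = 0.6543 kg, cassava meal = 0.7007 kg.
Objective = 0.25·0.6543 + 0.16·0.7007 = 0.27569.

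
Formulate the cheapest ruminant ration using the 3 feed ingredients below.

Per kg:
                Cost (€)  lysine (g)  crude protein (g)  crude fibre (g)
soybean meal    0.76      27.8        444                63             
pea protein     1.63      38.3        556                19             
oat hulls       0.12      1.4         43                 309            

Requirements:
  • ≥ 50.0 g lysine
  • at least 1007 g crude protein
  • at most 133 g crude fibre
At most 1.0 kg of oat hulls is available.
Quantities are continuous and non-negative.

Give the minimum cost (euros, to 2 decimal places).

€1.84

Treat it as an LP. Let x1 = kg of soybean meal, x2 = kg of pea protein, x3 = kg of oat hulls.
Minimize 0.76x1 + 1.63x2 + 0.12x3 subject to:
  27.8x1 + 38.3x2 + 1.4x3 ≥ 50   (lysine)
  444x1 + 556x2 + 43x3 ≥ 1007   (crude protein)
  63x1 + 19x2 + 309x3 ≤ 133   (crude fibre)
  x3 ≤ 1
  x1, x2, x3 ≥ 0.
The cheapest feasible vertex uses only soybean meal, pea protein; oat hulls is not used. There the crude protein and crude fibre constraints are tight.
Optimal quantities: soybean meal = 2.061 kg, pea protein = 0.165 kg.
Total cost: 0.76·2.061 + 1.63·0.165 = 1.8353.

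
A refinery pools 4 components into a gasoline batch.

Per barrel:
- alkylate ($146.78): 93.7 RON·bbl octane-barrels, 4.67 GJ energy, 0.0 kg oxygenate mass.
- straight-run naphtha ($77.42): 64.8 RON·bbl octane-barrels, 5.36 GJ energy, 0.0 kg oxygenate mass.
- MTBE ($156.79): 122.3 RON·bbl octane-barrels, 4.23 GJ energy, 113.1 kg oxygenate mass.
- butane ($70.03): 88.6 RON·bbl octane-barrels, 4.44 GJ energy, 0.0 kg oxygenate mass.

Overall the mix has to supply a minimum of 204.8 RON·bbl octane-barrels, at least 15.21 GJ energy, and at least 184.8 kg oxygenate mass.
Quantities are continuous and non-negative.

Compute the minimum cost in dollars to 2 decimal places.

Let x1 = barrels of alkylate, x2 = barrels of straight-run naphtha, x3 = barrels of MTBE, x4 = barrels of butane.
min 146.78x1 + 77.42x2 + 156.79x3 + 70.03x4 subject to:
  93.7x1 + 64.8x2 + 122.3x3 + 88.6x4 ≥ 204.8   (octane-barrels)
  4.67x1 + 5.36x2 + 4.23x3 + 4.44x4 ≥ 15.21   (energy)
  113.1x3 ≥ 184.8   (oxygenate mass)
  x1, x2, x3, x4 ≥ 0.
The optimal basis is {straight-run naphtha, MTBE}; alkylate, butane drop out. There the energy and oxygenate mass constraints are tight.
Optimal quantities: straight-run naphtha = 1.54821 barrels, MTBE = 1.63395 barrels.
Hence cost = 77.42·1.54821 + 156.79·1.63395 = $376.0494.

$376.05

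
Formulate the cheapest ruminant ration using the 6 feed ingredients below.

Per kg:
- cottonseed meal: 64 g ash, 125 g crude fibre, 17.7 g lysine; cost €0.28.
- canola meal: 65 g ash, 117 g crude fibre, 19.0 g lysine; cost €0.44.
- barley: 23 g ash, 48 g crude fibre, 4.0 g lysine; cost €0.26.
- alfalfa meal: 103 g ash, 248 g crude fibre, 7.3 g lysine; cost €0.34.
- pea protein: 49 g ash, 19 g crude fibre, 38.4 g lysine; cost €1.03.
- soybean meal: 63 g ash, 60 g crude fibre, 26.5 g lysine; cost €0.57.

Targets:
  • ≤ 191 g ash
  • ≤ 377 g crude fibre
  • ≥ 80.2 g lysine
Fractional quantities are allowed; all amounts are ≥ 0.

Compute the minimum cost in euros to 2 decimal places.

Treat it as an LP. Let x1 = kg of cottonseed meal, x2 = kg of canola meal, x3 = kg of barley, x4 = kg of alfalfa meal, x5 = kg of pea protein, x6 = kg of soybean meal.
min 0.28x1 + 0.44x2 + 0.26x3 + 0.34x4 + 1.03x5 + 0.57x6 s.t.:
  64x1 + 65x2 + 23x3 + 103x4 + 49x5 + 63x6 ≤ 191   (ash)
  125x1 + 117x2 + 48x3 + 248x4 + 19x5 + 60x6 ≤ 377   (crude fibre)
  17.7x1 + 19x2 + 4x3 + 7.3x4 + 38.4x5 + 26.5x6 ≥ 80.2   (lysine)
  x1, x2, x3, x4, x5, x6 ≥ 0.
The cheapest feasible vertex uses only cottonseed meal, soybean meal; canola meal, barley, alfalfa meal, pea protein are not used. There the ash and lysine constraints are tight.
That vertex is x1 = 0.01532, x6 = 3.016.
Total cost: 0.28·0.01532 + 0.57·3.016 = 1.7234.

€1.72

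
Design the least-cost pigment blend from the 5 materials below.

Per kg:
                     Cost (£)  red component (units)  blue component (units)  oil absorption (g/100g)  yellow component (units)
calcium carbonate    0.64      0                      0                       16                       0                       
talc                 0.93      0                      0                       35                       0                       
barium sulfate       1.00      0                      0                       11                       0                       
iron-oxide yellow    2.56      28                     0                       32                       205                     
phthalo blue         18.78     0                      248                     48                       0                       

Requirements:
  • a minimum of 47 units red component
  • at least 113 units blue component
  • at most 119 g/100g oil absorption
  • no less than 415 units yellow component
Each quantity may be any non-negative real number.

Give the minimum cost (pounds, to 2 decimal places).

£13.74

Set it up as a linear program. Let x1 = kg of calcium carbonate, x2 = kg of talc, x3 = kg of barium sulfate, x4 = kg of iron-oxide yellow, x5 = kg of phthalo blue.
min 0.64x1 + 0.93x2 + 1x3 + 2.56x4 + 18.78x5 subject to:
  28x4 ≥ 47   (red component)
  248x5 ≥ 113   (blue component)
  16x1 + 35x2 + 11x3 + 32x4 + 48x5 ≤ 119   (oil absorption)
  205x4 ≥ 415   (yellow component)
  x1, x2, x3, x4, x5 ≥ 0.
At the optimum only iron-oxide yellow, phthalo blue are positive (calcium carbonate, talc, barium sulfate = 0). The blue component and yellow component requirements are met with equality.
That vertex is x4 = 2.024, x5 = 0.4556.
Total cost: 2.56·2.024 + 18.78·0.4556 = 13.7376.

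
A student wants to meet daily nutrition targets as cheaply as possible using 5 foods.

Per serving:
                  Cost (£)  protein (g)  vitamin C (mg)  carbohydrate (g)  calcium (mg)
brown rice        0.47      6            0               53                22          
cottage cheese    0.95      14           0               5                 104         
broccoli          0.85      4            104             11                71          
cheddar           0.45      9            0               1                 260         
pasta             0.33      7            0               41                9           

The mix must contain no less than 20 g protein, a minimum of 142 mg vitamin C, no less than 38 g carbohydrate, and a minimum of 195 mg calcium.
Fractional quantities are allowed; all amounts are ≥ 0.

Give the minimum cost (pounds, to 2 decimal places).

Treat it as an LP. Let x1 = servings of brown rice, x2 = servings of cottage cheese, x3 = servings of broccoli, x4 = servings of cheddar, x5 = servings of pasta.
min 0.47x1 + 0.95x2 + 0.85x3 + 0.45x4 + 0.33x5 subject to:
  6x1 + 14x2 + 4x3 + 9x4 + 7x5 ≥ 20   (protein)
  104x3 ≥ 142   (vitamin C)
  53x1 + 5x2 + 11x3 + 1x4 + 41x5 ≥ 38   (carbohydrate)
  22x1 + 104x2 + 71x3 + 260x4 + 9x5 ≥ 195   (calcium)
  x1, x2, x3, x4, x5 ≥ 0.
At the optimum only broccoli, cheddar, pasta are positive (brown rice, cottage cheese = 0). There the protein, vitamin C, calcium constraints are tight.
That vertex is x3 = 1.365, x4 = 0.3195, x5 = 1.666.
Total cost: 0.85·1.365 + 0.45·0.3195 + 0.33·1.666 = 1.8538.

£1.85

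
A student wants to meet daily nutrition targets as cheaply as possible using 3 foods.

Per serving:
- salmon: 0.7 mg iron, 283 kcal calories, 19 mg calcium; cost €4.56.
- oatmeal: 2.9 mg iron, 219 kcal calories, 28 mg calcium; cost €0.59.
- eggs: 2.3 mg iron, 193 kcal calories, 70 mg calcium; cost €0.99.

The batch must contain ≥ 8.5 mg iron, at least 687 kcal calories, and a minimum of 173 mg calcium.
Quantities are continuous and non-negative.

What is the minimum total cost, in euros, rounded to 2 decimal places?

Set it up as a linear program. Let x1 = servings of salmon, x2 = servings of oatmeal, x3 = servings of eggs.
Minimize 4.56x1 + 0.59x2 + 0.99x3 subject to:
  0.7x1 + 2.9x2 + 2.3x3 ≥ 8.5   (iron)
  283x1 + 219x2 + 193x3 ≥ 687   (calories)
  19x1 + 28x2 + 70x3 ≥ 173   (calcium)
  x1, x2, x3 ≥ 0.
The optimal basis is {oatmeal, eggs}; salmon drops out. Binding constraints: calories and calcium.
Solving gives x2 = 1.481, x3 = 1.879.
Total cost: 0.59·1.481 + 0.99·1.879 = 2.7340.

€2.73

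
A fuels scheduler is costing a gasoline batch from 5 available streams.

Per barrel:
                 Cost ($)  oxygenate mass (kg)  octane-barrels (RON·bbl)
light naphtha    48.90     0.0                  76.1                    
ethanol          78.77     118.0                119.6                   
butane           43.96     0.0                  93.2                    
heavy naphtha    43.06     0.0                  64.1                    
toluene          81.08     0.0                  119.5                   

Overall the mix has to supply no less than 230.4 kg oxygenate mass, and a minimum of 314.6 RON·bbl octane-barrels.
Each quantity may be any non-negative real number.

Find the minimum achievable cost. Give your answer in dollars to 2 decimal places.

Let x1 = barrels of light naphtha, x2 = barrels of ethanol, x3 = barrels of butane, x4 = barrels of heavy naphtha, x5 = barrels of toluene.
Minimize 48.9x1 + 78.77x2 + 43.96x3 + 43.06x4 + 81.08x5 s.t.:
  118x2 ≥ 230.4   (oxygenate mass)
  76.1x1 + 119.6x2 + 93.2x3 + 64.1x4 + 119.5x5 ≥ 314.6   (octane-barrels)
  x1, x2, x3, x4, x5 ≥ 0.
The cheapest feasible vertex uses only ethanol, butane; light naphtha, heavy naphtha, toluene are not used. Binding constraints: oxygenate mass and octane-barrels.
So ethanol = 1.9525 barrels, butane = 0.86991 barrels.
Cost = 78.77·1.9525 + 43.96·0.86991 = 192.0397.

$192.04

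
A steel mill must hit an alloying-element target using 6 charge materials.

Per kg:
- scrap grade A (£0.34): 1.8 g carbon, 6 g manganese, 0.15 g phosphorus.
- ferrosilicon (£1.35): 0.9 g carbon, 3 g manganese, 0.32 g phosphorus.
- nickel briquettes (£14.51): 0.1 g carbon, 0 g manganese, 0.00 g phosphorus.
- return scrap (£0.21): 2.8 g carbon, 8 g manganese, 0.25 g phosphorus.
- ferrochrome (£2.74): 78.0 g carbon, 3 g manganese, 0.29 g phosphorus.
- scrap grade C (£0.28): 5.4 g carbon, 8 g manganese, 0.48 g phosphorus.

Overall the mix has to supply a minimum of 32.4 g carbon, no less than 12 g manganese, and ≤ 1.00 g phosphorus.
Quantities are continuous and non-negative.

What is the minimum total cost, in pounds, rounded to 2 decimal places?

£1.26

Set it up as a linear program. Let x1 = kg of scrap grade A, x2 = kg of ferrosilicon, x3 = kg of nickel briquettes, x4 = kg of return scrap, x5 = kg of ferrochrome, x6 = kg of scrap grade C.
min 0.34x1 + 1.35x2 + 14.51x3 + 0.21x4 + 2.74x5 + 0.28x6 with:
  1.8x1 + 0.9x2 + 0.1x3 + 2.8x4 + 78x5 + 5.4x6 ≥ 32.4   (carbon)
  6x1 + 3x2 + 8x4 + 3x5 + 8x6 ≥ 12   (manganese)
  0.15x1 + 0.32x2 + 0.25x4 + 0.29x5 + 0.48x6 ≤ 1   (phosphorus)
  x1, x2, x3, x4, x5, x6 ≥ 0.
At the optimum only ferrochrome, scrap grade C are positive (scrap grade A, ferrosilicon, nickel briquettes, return scrap = 0). Binding constraints: carbon and manganese.
Solving gives x5 = 0.3198, x6 = 1.38.
Objective = 2.74·0.3198 + 0.28·1.38 = 1.2627.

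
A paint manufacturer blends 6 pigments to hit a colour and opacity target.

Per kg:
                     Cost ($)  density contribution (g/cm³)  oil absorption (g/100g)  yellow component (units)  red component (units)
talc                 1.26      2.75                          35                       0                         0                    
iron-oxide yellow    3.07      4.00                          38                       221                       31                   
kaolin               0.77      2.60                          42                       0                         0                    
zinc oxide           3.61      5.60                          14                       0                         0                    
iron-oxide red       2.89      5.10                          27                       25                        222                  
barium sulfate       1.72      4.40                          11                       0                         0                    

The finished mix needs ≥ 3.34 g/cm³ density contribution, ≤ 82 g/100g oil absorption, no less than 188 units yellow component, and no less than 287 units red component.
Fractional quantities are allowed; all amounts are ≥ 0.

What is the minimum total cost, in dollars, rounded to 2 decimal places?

$5.64

Let x1 = kg of talc, x2 = kg of iron-oxide yellow, x3 = kg of kaolin, x4 = kg of zinc oxide, x5 = kg of iron-oxide red, x6 = kg of barium sulfate.
Minimize 1.26x1 + 3.07x2 + 0.77x3 + 3.61x4 + 2.89x5 + 1.72x6 s.t.:
  2.75x1 + 4x2 + 2.6x3 + 5.6x4 + 5.1x5 + 4.4x6 ≥ 3.34   (density contribution)
  35x1 + 38x2 + 42x3 + 14x4 + 27x5 + 11x6 ≤ 82   (oil absorption)
  221x2 + 25x5 ≥ 188   (yellow component)
  31x2 + 222x5 ≥ 287   (red component)
  x1, x2, x3, x4, x5, x6 ≥ 0.
The minimum-cost mix takes nothing from talc, kaolin, zinc oxide, barium sulfate — only iron-oxide yellow, iron-oxide red. Binding constraints: yellow component and red component.
Optimal quantities: iron-oxide yellow = 0.7157 kg, iron-oxide red = 1.193 kg.
Objective = 3.07·0.7157 + 2.89·1.193 = 5.64497.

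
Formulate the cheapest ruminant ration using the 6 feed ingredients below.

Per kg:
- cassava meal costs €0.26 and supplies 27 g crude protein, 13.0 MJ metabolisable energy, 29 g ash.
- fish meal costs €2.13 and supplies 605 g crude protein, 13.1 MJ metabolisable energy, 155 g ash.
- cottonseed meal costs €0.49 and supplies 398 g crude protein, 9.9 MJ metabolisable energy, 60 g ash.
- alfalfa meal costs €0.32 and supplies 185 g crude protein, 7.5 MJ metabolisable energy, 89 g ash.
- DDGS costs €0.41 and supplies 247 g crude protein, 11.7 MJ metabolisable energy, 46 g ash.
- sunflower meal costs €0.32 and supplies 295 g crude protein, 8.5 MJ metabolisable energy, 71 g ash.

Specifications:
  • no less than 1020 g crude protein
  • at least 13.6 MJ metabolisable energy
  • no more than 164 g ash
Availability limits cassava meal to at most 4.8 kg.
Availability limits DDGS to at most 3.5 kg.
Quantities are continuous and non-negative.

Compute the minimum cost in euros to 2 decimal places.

€1.24

Let x1 = kg of cassava meal, x2 = kg of fish meal, x3 = kg of cottonseed meal, x4 = kg of alfalfa meal, x5 = kg of DDGS, x6 = kg of sunflower meal.
min 0.26x1 + 2.13x2 + 0.49x3 + 0.32x4 + 0.41x5 + 0.32x6 s.t.:
  27x1 + 605x2 + 398x3 + 185x4 + 247x5 + 295x6 ≥ 1020   (crude protein)
  13x1 + 13.1x2 + 9.9x3 + 7.5x4 + 11.7x5 + 8.5x6 ≥ 13.6   (metabolisable energy)
  29x1 + 155x2 + 60x3 + 89x4 + 46x5 + 71x6 ≤ 164   (ash)
  x1 ≤ 4.8
  x5 ≤ 3.5
  x1, x2, x3, x4, x5, x6 ≥ 0.
The optimal basis is {cottonseed meal, sunflower meal}; cassava meal, fish meal, alfalfa meal, DDGS drop out. The crude protein and ash requirements are met with equality.
Optimal quantities: cottonseed meal = 2.277 kg, sunflower meal = 0.3857 kg.
Objective = 0.49·2.277 + 0.32·0.3857 = 1.2392.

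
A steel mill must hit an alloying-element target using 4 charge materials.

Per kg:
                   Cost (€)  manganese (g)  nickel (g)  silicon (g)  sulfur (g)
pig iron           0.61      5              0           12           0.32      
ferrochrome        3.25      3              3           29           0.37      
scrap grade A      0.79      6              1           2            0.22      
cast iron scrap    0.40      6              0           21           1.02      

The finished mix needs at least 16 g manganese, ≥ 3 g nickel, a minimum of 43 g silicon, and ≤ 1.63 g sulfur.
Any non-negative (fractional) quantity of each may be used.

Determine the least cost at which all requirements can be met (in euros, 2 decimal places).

Let x1 = kg of pig iron, x2 = kg of ferrochrome, x3 = kg of scrap grade A, x4 = kg of cast iron scrap.
Minimise 0.61x1 + 3.25x2 + 0.79x3 + 0.4x4 subject to:
  5x1 + 3x2 + 6x3 + 6x4 ≥ 16   (manganese)
  3x2 + 1x3 ≥ 3   (nickel)
  12x1 + 29x2 + 2x3 + 21x4 ≥ 43   (silicon)
  0.32x1 + 0.37x2 + 0.22x3 + 1.02x4 ≤ 1.63   (sulfur)
  x1, x2, x3, x4 ≥ 0.
All 4 inputs are positive at the optimum. Binding constraints: manganese, nickel, silicon, sulfur.
Optimal quantities: pig iron = 0.01939 kg, ferrochrome = 0.5842 kg, scrap grade A = 1.247 kg, cast iron scrap = 1.111 kg.
Objective = 0.61·0.01939 + 3.25·0.5842 + 0.79·1.247 + 0.4·1.111 = 3.3400.

€3.34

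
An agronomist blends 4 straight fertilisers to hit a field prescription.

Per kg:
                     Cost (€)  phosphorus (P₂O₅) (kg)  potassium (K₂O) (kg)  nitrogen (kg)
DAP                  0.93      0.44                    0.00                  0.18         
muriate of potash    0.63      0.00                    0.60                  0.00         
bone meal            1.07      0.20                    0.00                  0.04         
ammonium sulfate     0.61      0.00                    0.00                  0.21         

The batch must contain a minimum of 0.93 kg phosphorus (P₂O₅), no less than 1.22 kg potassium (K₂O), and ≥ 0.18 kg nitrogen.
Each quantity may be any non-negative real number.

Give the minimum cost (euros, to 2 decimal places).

€3.25

This is a linear program. Let x1 = kg of DAP, x2 = kg of muriate of potash, x3 = kg of bone meal, x4 = kg of ammonium sulfate.
Minimize 0.93x1 + 0.63x2 + 1.07x3 + 0.61x4 with:
  0.44x1 + 0.2x3 ≥ 0.93   (phosphorus (P₂O₅))
  0.6x2 ≥ 1.22   (potassium (K₂O))
  0.18x1 + 0.04x3 + 0.21x4 ≥ 0.18   (nitrogen)
  x1, x2, x3, x4 ≥ 0.
The cheapest feasible vertex uses only DAP, muriate of potash; bone meal, ammonium sulfate are not used. There the phosphorus (P₂O₅) and potassium (K₂O) constraints are tight.
That vertex is x1 = 2.114, x2 = 2.033.
Total cost: 0.93·2.114 + 0.63·2.033 = 3.2468.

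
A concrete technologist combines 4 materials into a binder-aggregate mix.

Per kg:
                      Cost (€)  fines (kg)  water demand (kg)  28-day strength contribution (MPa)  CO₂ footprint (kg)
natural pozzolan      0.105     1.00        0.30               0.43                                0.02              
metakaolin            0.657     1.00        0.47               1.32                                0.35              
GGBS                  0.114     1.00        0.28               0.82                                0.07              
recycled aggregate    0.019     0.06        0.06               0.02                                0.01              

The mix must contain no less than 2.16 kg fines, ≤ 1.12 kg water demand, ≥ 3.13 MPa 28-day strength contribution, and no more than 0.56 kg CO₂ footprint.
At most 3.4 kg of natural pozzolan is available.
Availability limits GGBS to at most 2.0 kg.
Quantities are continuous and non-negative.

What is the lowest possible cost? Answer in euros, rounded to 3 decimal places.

Let x1 = kg of natural pozzolan, x2 = kg of metakaolin, x3 = kg of GGBS, x4 = kg of recycled aggregate.
Minimize 0.105x1 + 0.657x2 + 0.114x3 + 0.019x4 subject to:
  1x1 + 1x2 + 1x3 + 0.06x4 ≥ 2.16   (fines)
  0.3x1 + 0.47x2 + 0.28x3 + 0.06x4 ≤ 1.12   (water demand)
  0.43x1 + 1.32x2 + 0.82x3 + 0.02x4 ≥ 3.13   (28-day strength contribution)
  0.02x1 + 0.35x2 + 0.07x3 + 0.01x4 ≤ 0.56   (CO₂ footprint)
  x1 ≤ 3.4
  x3 ≤ 2
  x1, x2, x3, x4 ≥ 0.
The minimum-cost mix takes nothing from recycled aggregate — only natural pozzolan, metakaolin, GGBS. The water demand, 28-day strength contribution, the GGBS cap requirements are met with equality.
Optimal quantities: natural pozzolan = 0.20062 kg, metakaolin = 1.0634 kg, GGBS = 2 kg.
Cost = 0.105·0.20062 + 0.657·1.0634 + 0.114·2 = 0.94772.

€0.948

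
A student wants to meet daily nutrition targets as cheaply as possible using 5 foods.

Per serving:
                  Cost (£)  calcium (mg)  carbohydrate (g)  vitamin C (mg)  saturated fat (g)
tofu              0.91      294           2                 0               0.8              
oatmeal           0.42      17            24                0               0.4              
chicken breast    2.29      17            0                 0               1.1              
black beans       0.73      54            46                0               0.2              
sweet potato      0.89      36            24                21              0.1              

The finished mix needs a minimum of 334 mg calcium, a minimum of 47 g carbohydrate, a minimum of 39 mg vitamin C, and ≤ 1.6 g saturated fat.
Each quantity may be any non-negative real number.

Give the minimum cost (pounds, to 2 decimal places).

£2.49

This is a linear program. Let x1 = servings of tofu, x2 = servings of oatmeal, x3 = servings of chicken breast, x4 = servings of black beans, x5 = servings of sweet potato.
Minimize 0.91x1 + 0.42x2 + 2.29x3 + 0.73x4 + 0.89x5 s.t.:
  294x1 + 17x2 + 17x3 + 54x4 + 36x5 ≥ 334   (calcium)
  2x1 + 24x2 + 46x4 + 24x5 ≥ 47   (carbohydrate)
  21x5 ≥ 39   (vitamin C)
  0.8x1 + 0.4x2 + 1.1x3 + 0.2x4 + 0.1x5 ≤ 1.6   (saturated fat)
  x1, x2, x3, x4, x5 ≥ 0.
The cheapest feasible vertex uses only tofu, black beans, sweet potato; oatmeal, chicken breast are not used. There the calcium, carbohydrate, vitamin C constraints are tight.
That vertex is x1 = 0.9062, x4 = 0.0134, x5 = 1.857.
Objective = 0.91·0.9062 + 0.73·0.0134 + 0.89·1.857 = 2.4872.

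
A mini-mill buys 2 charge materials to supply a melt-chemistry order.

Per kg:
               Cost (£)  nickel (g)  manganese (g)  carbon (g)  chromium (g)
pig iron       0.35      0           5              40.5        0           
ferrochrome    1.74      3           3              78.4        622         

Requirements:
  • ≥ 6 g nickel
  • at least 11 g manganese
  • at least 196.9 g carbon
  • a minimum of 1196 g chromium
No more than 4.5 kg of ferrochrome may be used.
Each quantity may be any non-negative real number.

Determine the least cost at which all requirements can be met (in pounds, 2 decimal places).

Let x1 = kg of pig iron, x2 = kg of ferrochrome.
min 0.35x1 + 1.74x2 s.t.:
  3x2 ≥ 6   (nickel)
  5x1 + 3x2 ≥ 11   (manganese)
  40.5x1 + 78.4x2 ≥ 196.9   (carbon)
  622x2 ≥ 1196   (chromium)
  x2 ≤ 4.5
  x1, x2 ≥ 0.
Both inputs are positive at the optimum. There the nickel and manganese constraints are tight.
That vertex is x1 = 1, x2 = 2.
Cost = 0.35·1 + 1.74·2 = 3.8300.

£3.83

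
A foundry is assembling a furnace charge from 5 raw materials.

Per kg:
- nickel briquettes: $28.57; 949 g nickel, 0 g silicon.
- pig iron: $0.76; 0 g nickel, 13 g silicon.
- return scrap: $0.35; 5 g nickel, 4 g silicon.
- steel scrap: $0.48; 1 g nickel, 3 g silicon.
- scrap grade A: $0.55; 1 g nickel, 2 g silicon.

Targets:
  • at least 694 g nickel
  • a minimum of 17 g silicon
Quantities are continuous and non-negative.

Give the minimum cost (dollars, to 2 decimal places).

$21.74

Set it up as a linear program. Let x1 = kg of nickel briquettes, x2 = kg of pig iron, x3 = kg of return scrap, x4 = kg of steel scrap, x5 = kg of scrap grade A.
Minimise 28.57x1 + 0.76x2 + 0.35x3 + 0.48x4 + 0.55x5 s.t.:
  949x1 + 5x3 + 1x4 + 1x5 ≥ 694   (nickel)
  13x2 + 4x3 + 3x4 + 2x5 ≥ 17   (silicon)
  x1, x2, x3, x4, x5 ≥ 0.
The minimum-cost mix takes nothing from pig iron, steel scrap, scrap grade A — only nickel briquettes, return scrap. There the nickel and silicon constraints are tight.
That vertex is x1 = 0.7089, x3 = 4.25.
Objective = 28.57·0.7089 + 0.35·4.25 = 21.7408.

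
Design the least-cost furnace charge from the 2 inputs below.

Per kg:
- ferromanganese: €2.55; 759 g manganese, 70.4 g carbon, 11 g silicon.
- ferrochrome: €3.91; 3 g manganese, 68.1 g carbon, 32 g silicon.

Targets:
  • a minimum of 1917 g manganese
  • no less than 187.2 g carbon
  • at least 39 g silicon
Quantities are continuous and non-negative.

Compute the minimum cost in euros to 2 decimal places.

This is a linear program. Let x1 = kg of ferromanganese, x2 = kg of ferrochrome.
Minimise 2.55x1 + 3.91x2 subject to:
  759x1 + 3x2 ≥ 1917   (manganese)
  70.4x1 + 68.1x2 ≥ 187.2   (carbon)
  11x1 + 32x2 ≥ 39   (silicon)
  x1, x2 ≥ 0.
Both inputs are positive at the optimum. There the manganese and silicon constraints are tight.
That vertex is x1 = 2.524, x2 = 0.351.
Cost = 2.55·2.524 + 3.91·0.351 = 7.8086.

€7.81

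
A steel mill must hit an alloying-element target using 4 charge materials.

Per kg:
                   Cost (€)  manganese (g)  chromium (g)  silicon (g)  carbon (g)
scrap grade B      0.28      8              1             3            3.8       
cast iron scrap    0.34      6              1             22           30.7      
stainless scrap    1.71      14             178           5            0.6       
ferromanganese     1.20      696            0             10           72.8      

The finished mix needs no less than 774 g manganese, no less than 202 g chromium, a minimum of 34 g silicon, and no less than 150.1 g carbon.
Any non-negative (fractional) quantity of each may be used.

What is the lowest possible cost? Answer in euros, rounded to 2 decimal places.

€3.99

Let x1 = kg of scrap grade B, x2 = kg of cast iron scrap, x3 = kg of stainless scrap, x4 = kg of ferromanganese.
Minimise 0.28x1 + 0.34x2 + 1.71x3 + 1.2x4 subject to:
  8x1 + 6x2 + 14x3 + 696x4 ≥ 774   (manganese)
  1x1 + 1x2 + 178x3 ≥ 202   (chromium)
  3x1 + 22x2 + 5x3 + 10x4 ≥ 34   (silicon)
  3.8x1 + 30.7x2 + 0.6x3 + 72.8x4 ≥ 150.1   (carbon)
  x1, x2, x3, x4 ≥ 0.
At the optimum only cast iron scrap, stainless scrap, ferromanganese are positive (scrap grade B = 0). There the manganese, chromium, carbon constraints are tight.
So cast iron scrap = 2.331 kg, stainless scrap = 1.122 kg, ferromanganese = 1.069 kg.
Total cost: 0.34·2.331 + 1.71·1.122 + 1.2·1.069 = 3.9940.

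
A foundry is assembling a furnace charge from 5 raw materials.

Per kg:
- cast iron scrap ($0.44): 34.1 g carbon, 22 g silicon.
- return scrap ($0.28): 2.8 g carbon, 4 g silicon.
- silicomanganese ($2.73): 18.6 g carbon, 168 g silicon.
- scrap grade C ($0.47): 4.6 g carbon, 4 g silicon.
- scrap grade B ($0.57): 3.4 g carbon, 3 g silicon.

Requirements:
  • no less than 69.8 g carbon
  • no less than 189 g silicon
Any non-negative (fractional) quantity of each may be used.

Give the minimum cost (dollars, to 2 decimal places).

$3.20

Set it up as a linear program. Let x1 = kg of cast iron scrap, x2 = kg of return scrap, x3 = kg of silicomanganese, x4 = kg of scrap grade C, x5 = kg of scrap grade B.
Minimize 0.44x1 + 0.28x2 + 2.73x3 + 0.47x4 + 0.57x5 subject to:
  34.1x1 + 2.8x2 + 18.6x3 + 4.6x4 + 3.4x5 ≥ 69.8   (carbon)
  22x1 + 4x2 + 168x3 + 4x4 + 3x5 ≥ 189   (silicon)
  x1, x2, x3, x4, x5 ≥ 0.
At the optimum only cast iron scrap, silicomanganese are positive (return scrap, scrap grade C, scrap grade B = 0). There the carbon and silicon constraints are tight.
That vertex is x1 = 1.544, x3 = 0.9229.
Objective = 0.44·1.544 + 2.73·0.9229 = 3.1989.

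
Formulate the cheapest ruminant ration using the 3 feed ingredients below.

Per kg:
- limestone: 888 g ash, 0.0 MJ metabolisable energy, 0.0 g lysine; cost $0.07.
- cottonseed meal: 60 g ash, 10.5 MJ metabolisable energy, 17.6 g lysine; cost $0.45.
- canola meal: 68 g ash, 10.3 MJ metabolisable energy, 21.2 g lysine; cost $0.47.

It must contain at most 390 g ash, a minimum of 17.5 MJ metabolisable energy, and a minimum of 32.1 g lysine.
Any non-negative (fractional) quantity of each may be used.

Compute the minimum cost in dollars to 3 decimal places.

Set it up as a linear program. Let x1 = kg of limestone, x2 = kg of cottonseed meal, x3 = kg of canola meal.
Minimise 0.07x1 + 0.45x2 + 0.47x3 with:
  888x1 + 60x2 + 68x3 ≤ 390   (ash)
  10.5x2 + 10.3x3 ≥ 17.5   (metabolisable energy)
  17.6x2 + 21.2x3 ≥ 32.1   (lysine)
  x1, x2, x3 ≥ 0.
The cheapest feasible vertex uses only cottonseed meal, canola meal; limestone is not used. There the metabolisable energy and lysine constraints are tight.
Optimal quantities: cottonseed meal = 0.977 kg, canola meal = 0.703 kg.
Hence cost = 0.45·0.977 + 0.47·0.703 = $0.77006.

$0.770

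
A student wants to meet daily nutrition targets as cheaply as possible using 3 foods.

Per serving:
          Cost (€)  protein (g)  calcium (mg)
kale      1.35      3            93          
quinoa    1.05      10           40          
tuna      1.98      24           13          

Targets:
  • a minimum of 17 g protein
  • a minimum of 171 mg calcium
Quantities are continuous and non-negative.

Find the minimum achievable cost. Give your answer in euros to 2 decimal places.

€3.10

Let x1 = servings of kale, x2 = servings of quinoa, x3 = servings of tuna.
Minimize 1.35x1 + 1.05x2 + 1.98x3 s.t.:
  3x1 + 10x2 + 24x3 ≥ 17   (protein)
  93x1 + 40x2 + 13x3 ≥ 171   (calcium)
  x1, x2, x3 ≥ 0.
The minimum-cost mix takes nothing from tuna — only kale, quinoa. The protein and calcium requirements are met with equality.
So kale = 1.272 servings, quinoa = 1.319 servings.
Objective = 1.35·1.272 + 1.05·1.319 = 3.1022.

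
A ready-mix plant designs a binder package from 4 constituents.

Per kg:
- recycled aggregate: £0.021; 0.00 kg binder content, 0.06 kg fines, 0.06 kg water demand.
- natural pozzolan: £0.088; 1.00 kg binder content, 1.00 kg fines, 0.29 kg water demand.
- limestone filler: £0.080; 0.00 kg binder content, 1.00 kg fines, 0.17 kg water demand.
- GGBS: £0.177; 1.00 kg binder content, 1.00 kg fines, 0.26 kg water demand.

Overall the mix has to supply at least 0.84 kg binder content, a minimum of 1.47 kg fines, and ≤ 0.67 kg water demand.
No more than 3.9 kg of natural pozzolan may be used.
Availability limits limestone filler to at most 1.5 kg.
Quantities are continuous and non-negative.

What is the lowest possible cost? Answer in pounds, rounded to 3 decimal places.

£0.124

Set it up as a linear program. Let x1 = kg of recycled aggregate, x2 = kg of natural pozzolan, x3 = kg of limestone filler, x4 = kg of GGBS.
Minimize 0.021x1 + 0.088x2 + 0.08x3 + 0.177x4 with:
  1x2 + 1x4 ≥ 0.84   (binder content)
  0.06x1 + 1x2 + 1x3 + 1x4 ≥ 1.47   (fines)
  0.06x1 + 0.29x2 + 0.17x3 + 0.26x4 ≤ 0.67   (water demand)
  x2 ≤ 3.9
  x3 ≤ 1.5
  x1, x2, x3, x4 ≥ 0.
The cheapest feasible vertex uses only natural pozzolan, limestone filler; recycled aggregate, GGBS are not used. Binding constraints: binder content and fines.
Solving gives x2 = 0.84, x3 = 0.63.
Objective = 0.088·0.84 + 0.08·0.63 = 0.12432.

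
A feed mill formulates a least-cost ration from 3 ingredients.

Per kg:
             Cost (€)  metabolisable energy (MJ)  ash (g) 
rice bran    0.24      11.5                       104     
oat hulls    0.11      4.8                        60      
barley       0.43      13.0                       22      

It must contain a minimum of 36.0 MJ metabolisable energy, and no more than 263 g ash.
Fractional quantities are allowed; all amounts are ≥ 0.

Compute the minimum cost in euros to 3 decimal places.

Let x1 = kg of rice bran, x2 = kg of oat hulls, x3 = kg of barley.
Minimize 0.24x1 + 0.11x2 + 0.43x3 s.t.:
  11.5x1 + 4.8x2 + 13x3 ≥ 36   (metabolisable energy)
  104x1 + 60x2 + 22x3 ≤ 263   (ash)
  x1, x2, x3 ≥ 0.
The optimal basis is {rice bran, barley}; oat hulls drops out. There the metabolisable energy and ash constraints are tight.
Solving gives x1 = 2.39, x3 = 0.6547.
Total cost: 0.24·2.39 + 0.43·0.6547 = 0.85512.

€0.855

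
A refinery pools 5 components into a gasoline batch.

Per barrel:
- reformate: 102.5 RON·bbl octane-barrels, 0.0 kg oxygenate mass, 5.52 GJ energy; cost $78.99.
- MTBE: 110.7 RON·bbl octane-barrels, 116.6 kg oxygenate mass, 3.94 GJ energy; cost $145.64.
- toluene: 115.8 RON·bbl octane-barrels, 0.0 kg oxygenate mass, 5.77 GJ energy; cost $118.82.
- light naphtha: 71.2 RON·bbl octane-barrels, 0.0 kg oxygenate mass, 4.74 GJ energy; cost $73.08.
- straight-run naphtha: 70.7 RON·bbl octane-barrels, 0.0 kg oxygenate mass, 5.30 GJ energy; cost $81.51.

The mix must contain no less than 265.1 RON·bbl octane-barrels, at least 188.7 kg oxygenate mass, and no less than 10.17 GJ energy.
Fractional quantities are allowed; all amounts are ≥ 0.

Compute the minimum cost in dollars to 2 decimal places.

$301.93

Treat it as an LP. Let x1 = barrels of reformate, x2 = barrels of MTBE, x3 = barrels of toluene, x4 = barrels of light naphtha, x5 = barrels of straight-run naphtha.
Minimise 78.99x1 + 145.64x2 + 118.82x3 + 73.08x4 + 81.51x5 with:
  102.5x1 + 110.7x2 + 115.8x3 + 71.2x4 + 70.7x5 ≥ 265.1   (octane-barrels)
  116.6x2 ≥ 188.7   (oxygenate mass)
  5.52x1 + 3.94x2 + 5.77x3 + 4.74x4 + 5.3x5 ≥ 10.17   (energy)
  x1, x2, x3, x4, x5 ≥ 0.
The optimal basis is {reformate, MTBE}; toluene, light naphtha, straight-run naphtha drop out. The octane-barrels and oxygenate mass requirements are met with equality.
That vertex is x1 = 0.83852, x2 = 1.61835.
Total cost: 78.99·0.83852 + 145.64·1.61835 = 301.9312.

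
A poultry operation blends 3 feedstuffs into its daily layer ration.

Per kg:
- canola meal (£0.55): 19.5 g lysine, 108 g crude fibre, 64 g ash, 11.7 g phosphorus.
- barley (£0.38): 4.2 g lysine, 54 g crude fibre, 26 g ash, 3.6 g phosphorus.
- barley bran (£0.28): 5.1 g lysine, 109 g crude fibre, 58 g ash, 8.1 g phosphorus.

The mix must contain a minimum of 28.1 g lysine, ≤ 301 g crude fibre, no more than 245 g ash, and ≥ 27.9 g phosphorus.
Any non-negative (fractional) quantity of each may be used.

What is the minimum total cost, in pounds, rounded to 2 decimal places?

Let x1 = kg of canola meal, x2 = kg of barley, x3 = kg of barley bran.
Minimise 0.55x1 + 0.38x2 + 0.28x3 with:
  19.5x1 + 4.2x2 + 5.1x3 ≥ 28.1   (lysine)
  108x1 + 54x2 + 109x3 ≤ 301   (crude fibre)
  64x1 + 26x2 + 58x3 ≤ 245   (ash)
  11.7x1 + 3.6x2 + 8.1x3 ≥ 27.9   (phosphorus)
  x1, x2, x3 ≥ 0.
The optimal basis is {canola meal, barley bran}; barley drops out. Binding constraints: crude fibre and phosphorus.
Solving gives x1 = 1.506, x3 = 1.27.
Total cost: 0.55·1.506 + 0.28·1.27 = 1.1839.

£1.18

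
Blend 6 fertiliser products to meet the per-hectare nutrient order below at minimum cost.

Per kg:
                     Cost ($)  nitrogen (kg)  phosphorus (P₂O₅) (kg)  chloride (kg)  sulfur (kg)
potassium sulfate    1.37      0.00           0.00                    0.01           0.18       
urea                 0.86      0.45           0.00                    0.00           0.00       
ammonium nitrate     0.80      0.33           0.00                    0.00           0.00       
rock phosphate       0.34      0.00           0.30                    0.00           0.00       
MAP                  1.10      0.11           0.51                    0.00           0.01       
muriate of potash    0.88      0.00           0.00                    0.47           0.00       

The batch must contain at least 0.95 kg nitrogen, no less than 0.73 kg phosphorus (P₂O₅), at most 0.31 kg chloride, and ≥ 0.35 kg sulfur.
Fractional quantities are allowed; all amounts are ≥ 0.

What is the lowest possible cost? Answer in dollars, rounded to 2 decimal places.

$5.31

Let x1 = kg of potassium sulfate, x2 = kg of urea, x3 = kg of ammonium nitrate, x4 = kg of rock phosphate, x5 = kg of MAP, x6 = kg of muriate of potash.
Minimise 1.37x1 + 0.86x2 + 0.8x3 + 0.34x4 + 1.1x5 + 0.88x6 subject to:
  0.45x2 + 0.33x3 + 0.11x5 ≥ 0.95   (nitrogen)
  0.3x4 + 0.51x5 ≥ 0.73   (phosphorus (P₂O₅))
  0.01x1 + 0.47x6 ≤ 0.31   (chloride)
  0.18x1 + 0.01x5 ≥ 0.35   (sulfur)
  x1, x2, x3, x4, x5, x6 ≥ 0.
The optimal basis is {potassium sulfate, urea, rock phosphate}; ammonium nitrate, MAP, muriate of potash drop out. There the nitrogen, phosphorus (P₂O₅), sulfur constraints are tight.
Optimal quantities: potassium sulfate = 1.944 kg, urea = 2.111 kg, rock phosphate = 2.433 kg.
Objective = 1.37·1.944 + 0.86·2.111 + 0.34·2.433 = 5.3060.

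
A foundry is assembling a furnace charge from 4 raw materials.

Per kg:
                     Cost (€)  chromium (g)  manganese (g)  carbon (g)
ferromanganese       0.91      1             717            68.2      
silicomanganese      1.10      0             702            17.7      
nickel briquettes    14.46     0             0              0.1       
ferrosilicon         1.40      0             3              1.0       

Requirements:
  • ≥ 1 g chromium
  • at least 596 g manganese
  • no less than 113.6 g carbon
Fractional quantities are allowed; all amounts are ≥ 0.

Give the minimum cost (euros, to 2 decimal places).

€1.52

Let x1 = kg of ferromanganese, x2 = kg of silicomanganese, x3 = kg of nickel briquettes, x4 = kg of ferrosilicon.
min 0.91x1 + 1.1x2 + 14.46x3 + 1.4x4 s.t.:
  1x1 ≥ 1   (chromium)
  717x1 + 702x2 + 3x4 ≥ 596   (manganese)
  68.2x1 + 17.7x2 + 0.1x3 + 1x4 ≥ 113.6   (carbon)
  x1, x2, x3, x4 ≥ 0.
At the optimum only ferromanganese is positive (silicomanganese, nickel briquettes, ferrosilicon = 0). There the carbon constraint is tight.
So ferromanganese = 1.666 kg.
Hence cost = 0.91·1.666 = €1.5161.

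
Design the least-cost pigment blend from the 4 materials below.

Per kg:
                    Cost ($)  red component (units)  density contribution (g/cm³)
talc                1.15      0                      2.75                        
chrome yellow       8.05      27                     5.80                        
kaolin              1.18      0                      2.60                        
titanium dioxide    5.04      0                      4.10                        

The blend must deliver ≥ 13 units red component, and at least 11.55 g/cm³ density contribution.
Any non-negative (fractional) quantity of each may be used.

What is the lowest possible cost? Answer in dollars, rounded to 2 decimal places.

Let x1 = kg of talc, x2 = kg of chrome yellow, x3 = kg of kaolin, x4 = kg of titanium dioxide.
Minimise 1.15x1 + 8.05x2 + 1.18x3 + 5.04x4 with:
  27x2 ≥ 13   (red component)
  2.75x1 + 5.8x2 + 2.6x3 + 4.1x4 ≥ 11.55   (density contribution)
  x1, x2, x3, x4 ≥ 0.
The optimal basis is {talc, chrome yellow}; kaolin, titanium dioxide drop out. Binding constraints: red component and density contribution.
Optimal quantities: talc = 3.185 kg, chrome yellow = 0.4815 kg.
Total cost: 1.15·3.185 + 8.05·0.4815 = 7.5388.

$7.54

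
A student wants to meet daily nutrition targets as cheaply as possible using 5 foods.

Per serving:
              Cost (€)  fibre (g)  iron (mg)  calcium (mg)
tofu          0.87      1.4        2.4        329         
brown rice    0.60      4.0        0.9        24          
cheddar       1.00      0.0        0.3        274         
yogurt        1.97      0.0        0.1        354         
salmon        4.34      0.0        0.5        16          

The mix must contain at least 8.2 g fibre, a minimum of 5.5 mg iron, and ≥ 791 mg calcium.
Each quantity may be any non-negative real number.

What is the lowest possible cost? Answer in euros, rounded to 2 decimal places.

€2.76

Treat it as an LP. Let x1 = servings of tofu, x2 = servings of brown rice, x3 = servings of cheddar, x4 = servings of yogurt, x5 = servings of salmon.
Minimise 0.87x1 + 0.6x2 + 1x3 + 1.97x4 + 4.34x5 s.t.:
  1.4x1 + 4x2 ≥ 8.2   (fibre)
  2.4x1 + 0.9x2 + 0.3x3 + 0.1x4 + 0.5x5 ≥ 5.5   (iron)
  329x1 + 24x2 + 274x3 + 354x4 + 16x5 ≥ 791   (calcium)
  x1, x2, x3, x4, x5 ≥ 0.
At the optimum only tofu, brown rice are positive (cheddar, yogurt, salmon = 0). Binding constraints: fibre and calcium.
Optimal quantities: tofu = 2.314 servings, brown rice = 1.24 servings.
Total cost: 0.87·2.314 + 0.6·1.24 = 2.7572.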